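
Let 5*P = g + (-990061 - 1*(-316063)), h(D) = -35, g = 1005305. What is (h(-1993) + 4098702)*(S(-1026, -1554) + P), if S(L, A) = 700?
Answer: 1372262402269/5 ≈ 2.7445e+11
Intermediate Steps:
P = 331307/5 (P = (1005305 + (-990061 - 1*(-316063)))/5 = (1005305 + (-990061 + 316063))/5 = (1005305 - 673998)/5 = (⅕)*331307 = 331307/5 ≈ 66261.)
(h(-1993) + 4098702)*(S(-1026, -1554) + P) = (-35 + 4098702)*(700 + 331307/5) = 4098667*(334807/5) = 1372262402269/5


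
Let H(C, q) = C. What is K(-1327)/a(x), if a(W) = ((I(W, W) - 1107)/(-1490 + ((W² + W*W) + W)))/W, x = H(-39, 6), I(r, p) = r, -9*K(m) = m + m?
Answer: 26100763/1719 ≈ 15184.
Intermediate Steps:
K(m) = -2*m/9 (K(m) = -(m + m)/9 = -2*m/9)
x = -39
a(W) = (-1107 + W)/(W*(-1490 + W + 2*W²)) (a(W) = ((W - 1107)/(-1490 + ((W² + W*W) + W)))/W = ((-1107 + W)/(-1490 + ((W² + W²) + W)))/W = ((-1107 + W)/(-1490 + (2*W² + W)))/W = ((-1107 + W)/(-1490 + (W + 2*W²)))/W = ((-1107 + W)/(-1490 + W + 2*W²))/W = (-1107 + W)/(W*(-1490 + W + 2*W²)))
K(-1327)/a(x) = (-2/9*(-1327))/(((-1107 - 39)/((-39)*(-1490 - 39 + 2*(-39)²)))) = 2654/(9*((-1/39*(-1146)/(-1490 - 39 + 2*1521)))) = 2654/(9*((-1/39*(-1146)/(-1490 - 39 + 3042)))) = 2654/(9*((-1/39*(-1146)/1513))) = 2654/(9*((-1/39*1/1513*(-1146)))) = 2654/(9*(382/19669)) = (2654/9)*(19669/382) = 26100763/1719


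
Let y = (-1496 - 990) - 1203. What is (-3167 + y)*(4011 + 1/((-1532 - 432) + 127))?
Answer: -50516420336/1837 ≈ -2.7499e+7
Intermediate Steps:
y = -3689 (y = -2486 - 1203 = -3689)
(-3167 + y)*(4011 + 1/((-1532 - 432) + 127)) = (-3167 - 3689)*(4011 + 1/((-1532 - 432) + 127)) = -6856*(4011 + 1/(-1964 + 127)) = -6856*(4011 + 1/(-1837)) = -6856*(4011 - 1/1837) = -6856*7368206/1837 = -50516420336/1837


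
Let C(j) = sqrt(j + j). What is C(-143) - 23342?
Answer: -23342 + I*sqrt(286) ≈ -23342.0 + 16.912*I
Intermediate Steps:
C(j) = sqrt(2)*sqrt(j) (C(j) = sqrt(2*j) = sqrt(2)*sqrt(j))
C(-143) - 23342 = sqrt(2)*sqrt(-143) - 23342 = sqrt(2)*(I*sqrt(143)) - 23342 = I*sqrt(286) - 23342 = -23342 + I*sqrt(286)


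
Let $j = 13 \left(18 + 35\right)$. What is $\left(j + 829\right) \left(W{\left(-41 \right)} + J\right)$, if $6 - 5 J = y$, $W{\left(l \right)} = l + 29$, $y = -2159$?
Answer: $639078$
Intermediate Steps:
$W{\left(l \right)} = 29 + l$
$J = 433$ ($J = \frac{6}{5} - - \frac{2159}{5} = \frac{6}{5} + \frac{2159}{5} = 433$)
$j = 689$ ($j = 13 \cdot 53 = 689$)
$\left(j + 829\right) \left(W{\left(-41 \right)} + J\right) = \left(689 + 829\right) \left(\left(29 - 41\right) + 433\right) = 1518 \left(-12 + 433\right) = 1518 \cdot 421 = 639078$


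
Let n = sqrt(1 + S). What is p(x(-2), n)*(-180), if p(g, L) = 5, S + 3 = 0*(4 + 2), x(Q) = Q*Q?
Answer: -900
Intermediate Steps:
x(Q) = Q**2
S = -3 (S = -3 + 0*(4 + 2) = -3 + 0*6 = -3 + 0 = -3)
n = I*sqrt(2) (n = sqrt(1 - 3) = sqrt(-2) = I*sqrt(2) ≈ 1.4142*I)
p(x(-2), n)*(-180) = 5*(-180) = -900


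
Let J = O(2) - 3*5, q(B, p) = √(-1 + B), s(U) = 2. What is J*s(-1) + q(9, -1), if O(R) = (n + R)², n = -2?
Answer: -30 + 2*√2 ≈ -27.172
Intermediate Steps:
O(R) = (-2 + R)²
J = -15 (J = (-2 + 2)² - 3*5 = 0² - 15 = 0 - 15 = -15)
J*s(-1) + q(9, -1) = -15*2 + √(-1 + 9) = -30 + √8 = -30 + 2*√2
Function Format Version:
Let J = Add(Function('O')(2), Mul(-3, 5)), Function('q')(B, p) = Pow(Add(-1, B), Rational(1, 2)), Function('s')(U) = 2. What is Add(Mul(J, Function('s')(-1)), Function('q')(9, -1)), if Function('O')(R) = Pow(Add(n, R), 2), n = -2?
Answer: Add(-30, Mul(2, Pow(2, Rational(1, 2)))) ≈ -27.172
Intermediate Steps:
Function('O')(R) = Pow(Add(-2, R), 2)
J = -15 (J = Add(Pow(Add(-2, 2), 2), Mul(-3, 5)) = Add(Pow(0, 2), -15) = Add(0, -15) = -15)
Add(Mul(J, Function('s')(-1)), Function('q')(9, -1)) = Add(Mul(-15, 2), Pow(Add(-1, 9), Rational(1, 2))) = Add(-30, Pow(8, Rational(1, 2))) = Add(-30, Mul(2, Pow(2, Rational(1, 2))))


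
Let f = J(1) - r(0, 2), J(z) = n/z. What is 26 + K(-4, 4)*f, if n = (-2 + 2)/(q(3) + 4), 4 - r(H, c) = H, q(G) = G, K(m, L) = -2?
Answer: 34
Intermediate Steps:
r(H, c) = 4 - H
n = 0 (n = (-2 + 2)/(3 + 4) = 0/7 = 0*(1/7) = 0)
J(z) = 0 (J(z) = 0/z = 0)
f = -4 (f = 0 - (4 - 1*0) = 0 - (4 + 0) = 0 - 1*4 = 0 - 4 = -4)
26 + K(-4, 4)*f = 26 - 2*(-4) = 26 + 8 = 34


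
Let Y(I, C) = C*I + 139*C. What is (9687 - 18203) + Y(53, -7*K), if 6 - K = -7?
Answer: -25988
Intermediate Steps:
K = 13 (K = 6 - 1*(-7) = 6 + 7 = 13)
Y(I, C) = 139*C + C*I
(9687 - 18203) + Y(53, -7*K) = (9687 - 18203) + (-7*13)*(139 + 53) = -8516 - 91*192 = -8516 - 17472 = -25988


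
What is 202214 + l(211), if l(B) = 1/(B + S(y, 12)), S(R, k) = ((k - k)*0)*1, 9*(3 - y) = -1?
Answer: 42667155/211 ≈ 2.0221e+5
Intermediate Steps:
y = 28/9 (y = 3 - ⅑*(-1) = 3 + ⅑ = 28/9 ≈ 3.1111)
S(R, k) = 0 (S(R, k) = (0*0)*1 = 0*1 = 0)
l(B) = 1/B (l(B) = 1/(B + 0) = 1/B)
202214 + l(211) = 202214 + 1/211 = 42667155/211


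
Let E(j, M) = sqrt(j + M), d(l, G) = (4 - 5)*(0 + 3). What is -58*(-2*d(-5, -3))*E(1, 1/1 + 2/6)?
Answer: -116*sqrt(21) ≈ -531.58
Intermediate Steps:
d(l, G) = -3 (d(l, G) = -1*3 = -3)
E(j, M) = sqrt(M + j)
-58*(-2*d(-5, -3))*E(1, 1/1 + 2/6) = -58*(-2*(-3))*sqrt((1/1 + 2/6) + 1) = -348*sqrt((1*1 + 2*(1/6)) + 1) = -348*sqrt((1 + 1/3) + 1) = -348*sqrt(4/3 + 1) = -348*sqrt(7/3) = -348*sqrt(21)/3 = -116*sqrt(21)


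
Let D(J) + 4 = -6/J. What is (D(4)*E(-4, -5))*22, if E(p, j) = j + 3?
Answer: 242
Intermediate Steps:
D(J) = -4 - 6/J
E(p, j) = 3 + j
(D(4)*E(-4, -5))*22 = ((-4 - 6/4)*(3 - 5))*22 = ((-4 - 6*¼)*(-2))*22 = ((-4 - 3/2)*(-2))*22 = -11/2*(-2)*22 = 11*22 = 242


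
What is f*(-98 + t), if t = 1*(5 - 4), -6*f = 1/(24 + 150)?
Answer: 97/1044 ≈ 0.092912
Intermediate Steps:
f = -1/1044 (f = -1/(6*(24 + 150)) = -⅙/174 = -⅙*1/174 = -1/1044 ≈ -0.00095785)
t = 1 (t = 1*1 = 1)
f*(-98 + t) = -(-98 + 1)/1044 = -1/1044*(-97) = 97/1044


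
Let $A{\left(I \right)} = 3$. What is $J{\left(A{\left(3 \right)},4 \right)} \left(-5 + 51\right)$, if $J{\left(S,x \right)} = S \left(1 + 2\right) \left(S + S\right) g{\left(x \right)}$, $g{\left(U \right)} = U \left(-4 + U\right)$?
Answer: $0$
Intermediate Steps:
$J{\left(S,x \right)} = 6 x S^{2} \left(-4 + x\right)$ ($J{\left(S,x \right)} = S \left(1 + 2\right) \left(S + S\right) x \left(-4 + x\right) = S 3 \cdot 2 S x \left(-4 + x\right) = S 6 S x \left(-4 + x\right) = 6 S^{2} x \left(-4 + x\right) = 6 x S^{2} \left(-4 + x\right)$)
$J{\left(A{\left(3 \right)},4 \right)} \left(-5 + 51\right) = 6 \cdot 4 \cdot 3^{2} \left(-4 + 4\right) \left(-5 + 51\right) = 6 \cdot 4 \cdot 9 \cdot 0 \cdot 46 = 0 \cdot 46 = 0$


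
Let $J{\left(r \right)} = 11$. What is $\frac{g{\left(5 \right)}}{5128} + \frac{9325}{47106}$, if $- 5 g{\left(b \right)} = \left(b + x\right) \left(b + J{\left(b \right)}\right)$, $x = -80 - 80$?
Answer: $\frac{8897897}{30194946} \approx 0.29468$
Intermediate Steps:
$x = -160$ ($x = -80 - 80 = -160$)
$g{\left(b \right)} = - \frac{\left(-160 + b\right) \left(11 + b\right)}{5}$ ($g{\left(b \right)} = - \frac{\left(b - 160\right) \left(b + 11\right)}{5} = - \frac{\left(-160 + b\right) \left(11 + b\right)}{5}$)
$\frac{g{\left(5 \right)}}{5128} + \frac{9325}{47106} = \frac{352 - \frac{5^{2}}{5} + \frac{149}{5} \cdot 5}{5128} + \frac{9325}{47106} = \left(352 - 5 + 149\right) \frac{1}{5128} + 9325 \cdot \frac{1}{47106} = \left(352 - 5 + 149\right) \frac{1}{5128} + \frac{9325}{47106} = 496 \cdot \frac{1}{5128} + \frac{9325}{47106} = \frac{62}{641} + \frac{9325}{47106} = \frac{8897897}{30194946}$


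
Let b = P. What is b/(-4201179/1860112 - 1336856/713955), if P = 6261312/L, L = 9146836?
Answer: -2078812347426650880/12545239192548001253 ≈ -0.16571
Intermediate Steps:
P = 1565328/2286709 (P = 6261312/9146836 = 6261312*(1/9146836) = 1565328/2286709 ≈ 0.68453)
b = 1565328/2286709 ≈ 0.68453
b/(-4201179/1860112 - 1336856/713955) = 1565328/(2286709*(-4201179/1860112 - 1336856/713955)) = 1565328/(2286709*(-5486154640817/1328036262960)) = (1565328/2286709)*(-1328036262960/5486154640817) = -2078812347426650880/12545239192548001253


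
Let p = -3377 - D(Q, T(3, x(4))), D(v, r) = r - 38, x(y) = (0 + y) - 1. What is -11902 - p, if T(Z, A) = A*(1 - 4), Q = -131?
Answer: -8572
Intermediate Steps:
x(y) = -1 + y (x(y) = y - 1 = -1 + y)
T(Z, A) = -3*A (T(Z, A) = A*(-3) = -3*A)
D(v, r) = -38 + r
p = -3330 (p = -3377 - (-38 - 3*(-1 + 4)) = -3377 - (-38 - 3*3) = -3377 - (-38 - 9) = -3377 - 1*(-47) = -3377 + 47 = -3330)
-11902 - p = -11902 - 1*(-3330) = -11902 + 3330 = -8572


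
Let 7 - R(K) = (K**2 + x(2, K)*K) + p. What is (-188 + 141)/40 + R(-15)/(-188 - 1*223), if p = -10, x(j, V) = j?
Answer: -12197/16440 ≈ -0.74191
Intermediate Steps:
R(K) = 17 - K**2 - 2*K (R(K) = 7 - ((K**2 + 2*K) - 10) = 7 - (-10 + K**2 + 2*K) = 7 + (10 - K**2 - 2*K) = 17 - K**2 - 2*K)
(-188 + 141)/40 + R(-15)/(-188 - 1*223) = (-188 + 141)/40 + (17 - 1*(-15)**2 - 2*(-15))/(-188 - 1*223) = -47*1/40 + (17 - 1*225 + 30)/(-188 - 223) = -47/40 + (17 - 225 + 30)/(-411) = -47/40 - 178*(-1/411) = -47/40 + 178/411 = -12197/16440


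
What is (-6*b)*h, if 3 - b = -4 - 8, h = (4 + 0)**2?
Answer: -1440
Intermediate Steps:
h = 16 (h = 4**2 = 16)
b = 15 (b = 3 - (-4 - 8) = 3 - 1*(-12) = 3 + 12 = 15)
(-6*b)*h = -6*15*16 = -90*16 = -1440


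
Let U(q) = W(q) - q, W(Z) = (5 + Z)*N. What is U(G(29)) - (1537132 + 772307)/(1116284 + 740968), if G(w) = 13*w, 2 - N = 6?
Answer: -25109039/13172 ≈ -1906.2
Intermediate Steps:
N = -4 (N = 2 - 1*6 = 2 - 6 = -4)
W(Z) = -20 - 4*Z (W(Z) = (5 + Z)*(-4) = -20 - 4*Z)
U(q) = -20 - 5*q (U(q) = (-20 - 4*q) - q = -20 - 5*q)
U(G(29)) - (1537132 + 772307)/(1116284 + 740968) = (-20 - 65*29) - (1537132 + 772307)/(1116284 + 740968) = (-20 - 5*377) - 2309439/1857252 = (-20 - 1885) - 2309439/1857252 = -1905 - 1*16379/13172 = -1905 - 16379/13172 = -25109039/13172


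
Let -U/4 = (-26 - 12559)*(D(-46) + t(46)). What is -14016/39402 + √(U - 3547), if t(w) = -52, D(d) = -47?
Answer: -2336/6567 + I*√4987207 ≈ -0.35572 + 2233.2*I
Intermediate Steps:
U = -4983660 (U = -4*(-26 - 12559)*(-47 - 52) = -(-50340)*(-99) = -4*1245915 = -4983660)
-14016/39402 + √(U - 3547) = -14016/39402 + √(-4983660 - 3547) = -14016*1/39402 + √(-4987207) = -2336/6567 + I*√4987207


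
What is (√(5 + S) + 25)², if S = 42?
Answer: (25 + √47)² ≈ 1014.8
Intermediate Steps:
(√(5 + S) + 25)² = (√(5 + 42) + 25)² = (√47 + 25)² = (25 + √47)²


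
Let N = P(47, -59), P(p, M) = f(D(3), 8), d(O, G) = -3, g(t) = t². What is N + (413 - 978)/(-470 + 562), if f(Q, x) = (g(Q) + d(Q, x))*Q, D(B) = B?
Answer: 1091/92 ≈ 11.859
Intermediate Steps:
f(Q, x) = Q*(-3 + Q²) (f(Q, x) = (Q² - 3)*Q = (-3 + Q²)*Q = Q*(-3 + Q²))
P(p, M) = 18 (P(p, M) = 3*(-3 + 3²) = 3*(-3 + 9) = 3*6 = 18)
N = 18
N + (413 - 978)/(-470 + 562) = 18 + (413 - 978)/(-470 + 562) = 18 - 565/92 = 1091/92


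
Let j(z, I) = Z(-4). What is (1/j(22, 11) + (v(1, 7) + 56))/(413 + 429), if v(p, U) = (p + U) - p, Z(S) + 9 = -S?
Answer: 157/2105 ≈ 0.074584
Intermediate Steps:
Z(S) = -9 - S
j(z, I) = -5 (j(z, I) = -9 - 1*(-4) = -9 + 4 = -5)
v(p, U) = U (v(p, U) = (U + p) - p = U)
(1/j(22, 11) + (v(1, 7) + 56))/(413 + 429) = (1/(-5) + (7 + 56))/(413 + 429) = (-⅕ + 63)/842 = (314/5)*(1/842) = 157/2105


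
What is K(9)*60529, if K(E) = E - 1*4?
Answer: 302645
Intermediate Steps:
K(E) = -4 + E (K(E) = E - 4 = -4 + E)
K(9)*60529 = (-4 + 9)*60529 = 5*60529 = 302645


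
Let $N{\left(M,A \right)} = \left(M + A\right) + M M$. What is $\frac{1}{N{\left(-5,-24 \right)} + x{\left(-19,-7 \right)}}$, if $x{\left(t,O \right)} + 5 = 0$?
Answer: $- \frac{1}{9} \approx -0.11111$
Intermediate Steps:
$x{\left(t,O \right)} = -5$ ($x{\left(t,O \right)} = -5 + 0 = -5$)
$N{\left(M,A \right)} = A + M + M^{2}$ ($N{\left(M,A \right)} = \left(A + M\right) + M^{2} = A + M + M^{2}$)
$\frac{1}{N{\left(-5,-24 \right)} + x{\left(-19,-7 \right)}} = \frac{1}{\left(-24 - 5 + \left(-5\right)^{2}\right) - 5} = \frac{1}{\left(-24 - 5 + 25\right) - 5} = \frac{1}{-4 - 5} = \frac{1}{-9} = - \frac{1}{9}$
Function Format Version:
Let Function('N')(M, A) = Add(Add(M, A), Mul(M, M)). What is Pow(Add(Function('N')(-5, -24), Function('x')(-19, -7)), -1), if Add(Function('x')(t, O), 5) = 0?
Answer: Rational(-1, 9) ≈ -0.11111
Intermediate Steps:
Function('x')(t, O) = -5 (Function('x')(t, O) = Add(-5, 0) = -5)
Function('N')(M, A) = Add(A, M, Pow(M, 2)) (Function('N')(M, A) = Add(Add(A, M), Pow(M, 2)) = Add(A, M, Pow(M, 2)))
Pow(Add(Function('N')(-5, -24), Function('x')(-19, -7)), -1) = Pow(Add(Add(-24, -5, Pow(-5, 2)), -5), -1) = Pow(Add(Add(-24, -5, 25), -5), -1) = Pow(Add(-4, -5), -1) = Pow(-9, -1) = Rational(-1, 9)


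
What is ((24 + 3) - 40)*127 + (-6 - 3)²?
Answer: -1570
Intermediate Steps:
((24 + 3) - 40)*127 + (-6 - 3)² = (27 - 40)*127 + (-9)² = -13*127 + 81 = -1651 + 81 = -1570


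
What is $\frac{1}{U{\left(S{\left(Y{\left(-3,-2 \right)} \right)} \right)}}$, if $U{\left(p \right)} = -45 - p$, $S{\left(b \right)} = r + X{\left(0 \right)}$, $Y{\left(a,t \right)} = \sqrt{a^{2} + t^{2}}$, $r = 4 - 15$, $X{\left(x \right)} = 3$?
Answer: $- \frac{1}{37} \approx -0.027027$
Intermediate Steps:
$r = -11$ ($r = 4 - 15 = -11$)
$S{\left(b \right)} = -8$ ($S{\left(b \right)} = -11 + 3 = -8$)
$\frac{1}{U{\left(S{\left(Y{\left(-3,-2 \right)} \right)} \right)}} = \frac{1}{-45 - -8} = \frac{1}{-45 + 8} = \frac{1}{-37} = - \frac{1}{37}$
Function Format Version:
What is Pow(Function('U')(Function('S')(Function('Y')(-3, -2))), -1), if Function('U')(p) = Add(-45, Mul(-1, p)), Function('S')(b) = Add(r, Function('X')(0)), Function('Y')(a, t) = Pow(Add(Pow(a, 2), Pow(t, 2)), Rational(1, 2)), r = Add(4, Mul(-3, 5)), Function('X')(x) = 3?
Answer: Rational(-1, 37) ≈ -0.027027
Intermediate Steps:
r = -11 (r = Add(4, -15) = -11)
Function('S')(b) = -8 (Function('S')(b) = Add(-11, 3) = -8)
Pow(Function('U')(Function('S')(Function('Y')(-3, -2))), -1) = Pow(Add(-45, Mul(-1, -8)), -1) = Pow(Add(-45, 8), -1) = Pow(-37, -1) = Rational(-1, 37)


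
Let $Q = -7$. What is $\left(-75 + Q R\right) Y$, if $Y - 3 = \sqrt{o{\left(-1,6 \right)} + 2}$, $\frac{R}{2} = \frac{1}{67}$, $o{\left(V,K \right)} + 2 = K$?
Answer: $- \frac{15117}{67} - \frac{5039 \sqrt{6}}{67} \approx -409.85$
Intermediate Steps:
$o{\left(V,K \right)} = -2 + K$
$R = \frac{2}{67} \approx 0.029851$
$Y = 3 + \sqrt{6}$ ($Y = 3 + \sqrt{\left(-2 + 6\right) + 2} = 3 + \sqrt{4 + 2} = 3 + \sqrt{6} \approx 5.4495$)
$\left(-75 + Q R\right) Y = \left(-75 - \frac{14}{67}\right) \left(3 + \sqrt{6}\right) = - \frac{5039 \left(3 + \sqrt{6}\right)}{67} = - \frac{15117}{67} - \frac{5039 \sqrt{6}}{67}$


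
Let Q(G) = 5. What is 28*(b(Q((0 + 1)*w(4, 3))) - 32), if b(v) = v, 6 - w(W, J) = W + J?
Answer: -756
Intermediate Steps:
w(W, J) = 6 - J - W (w(W, J) = 6 - (W + J) = 6 - (J + W) = 6 + (-J - W) = 6 - J - W)
28*(b(Q((0 + 1)*w(4, 3))) - 32) = 28*(5 - 32) = 28*(-27) = -756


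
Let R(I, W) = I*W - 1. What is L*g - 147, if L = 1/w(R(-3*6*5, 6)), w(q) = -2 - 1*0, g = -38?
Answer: -128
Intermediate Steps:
R(I, W) = -1 + I*W
w(q) = -2 (w(q) = -2 + 0 = -2)
L = -1/2 (L = 1/(-2) = -1/2 ≈ -0.50000)
L*g - 147 = -1/2*(-38) - 147 = 19 - 147 = -128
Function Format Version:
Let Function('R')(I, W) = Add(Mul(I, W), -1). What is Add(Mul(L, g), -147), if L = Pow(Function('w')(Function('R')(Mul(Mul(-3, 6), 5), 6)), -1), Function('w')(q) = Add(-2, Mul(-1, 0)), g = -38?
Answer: -128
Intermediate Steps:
Function('R')(I, W) = Add(-1, Mul(I, W))
Function('w')(q) = -2 (Function('w')(q) = Add(-2, 0) = -2)
L = Rational(-1, 2) (L = Pow(-2, -1) = Rational(-1, 2) ≈ -0.50000)
Add(Mul(L, g), -147) = Add(Mul(Rational(-1, 2), -38), -147) = Add(19, -147) = -128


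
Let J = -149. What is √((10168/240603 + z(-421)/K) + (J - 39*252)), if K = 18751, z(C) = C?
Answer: 2*I*√50768000905678305604707/4511546853 ≈ 99.885*I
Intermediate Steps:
√((10168/240603 + z(-421)/K) + (J - 39*252)) = √((10168/240603 - 421/18751) + (-149 - 39*252)) = √((10168*(1/240603) - 421*1/18751) + (-149 - 9828)) = √((10168/240603 - 421/18751) - 9977) = √(89366305/4511546853 - 9977) = √(-45011613586076/4511546853) = 2*I*√50768000905678305604707/4511546853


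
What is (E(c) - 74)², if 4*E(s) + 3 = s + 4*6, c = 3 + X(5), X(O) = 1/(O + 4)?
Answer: 5987809/1296 ≈ 4620.2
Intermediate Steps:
X(O) = 1/(4 + O)
c = 28/9 (c = 3 + 1/(4 + 5) = 3 + 1/9 = 3 + ⅑ = 28/9 ≈ 3.1111)
E(s) = 21/4 + s/4 (E(s) = -¾ + (s + 4*6)/4 = -¾ + (s + 24)/4 = -¾ + (24 + s)/4 = -¾ + (6 + s/4) = 21/4 + s/4)
(E(c) - 74)² = ((21/4 + (¼)*(28/9)) - 74)² = ((21/4 + 7/9) - 74)² = (217/36 - 74)² = (-2447/36)² = 5987809/1296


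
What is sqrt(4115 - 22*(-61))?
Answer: sqrt(5457) ≈ 73.871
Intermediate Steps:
sqrt(4115 - 22*(-61)) = sqrt(4115 + 1342) = sqrt(5457)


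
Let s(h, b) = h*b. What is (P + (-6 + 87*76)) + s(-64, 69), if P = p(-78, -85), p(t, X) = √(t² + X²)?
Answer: 2190 + √13309 ≈ 2305.4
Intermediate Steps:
s(h, b) = b*h
p(t, X) = √(X² + t²)
P = √13309 (P = √((-85)² + (-78)²) = √(7225 + 6084) = √13309 ≈ 115.36)
(P + (-6 + 87*76)) + s(-64, 69) = (√13309 + (-6 + 87*76)) + 69*(-64) = (√13309 + (-6 + 6612)) - 4416 = (√13309 + 6606) - 4416 = (6606 + √13309) - 4416 = 2190 + √13309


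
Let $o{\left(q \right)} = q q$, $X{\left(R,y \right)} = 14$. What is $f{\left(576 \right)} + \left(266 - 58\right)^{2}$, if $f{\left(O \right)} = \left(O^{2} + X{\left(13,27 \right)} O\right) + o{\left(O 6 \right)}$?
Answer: $12327040$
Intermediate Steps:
$o{\left(q \right)} = q^{2}$
$f{\left(O \right)} = 14 O + 37 O^{2}$ ($f{\left(O \right)} = \left(O^{2} + 14 O\right) + \left(O 6\right)^{2} = \left(O^{2} + 14 O\right) + \left(6 O\right)^{2} = \left(O^{2} + 14 O\right) + 36 O^{2} = 14 O + 37 O^{2}$)
$f{\left(576 \right)} + \left(266 - 58\right)^{2} = 576 \left(14 + 37 \cdot 576\right) + \left(266 - 58\right)^{2} = 576 \left(14 + 21312\right) + 208^{2} = 576 \cdot 21326 + 43264 = 12283776 + 43264 = 12327040$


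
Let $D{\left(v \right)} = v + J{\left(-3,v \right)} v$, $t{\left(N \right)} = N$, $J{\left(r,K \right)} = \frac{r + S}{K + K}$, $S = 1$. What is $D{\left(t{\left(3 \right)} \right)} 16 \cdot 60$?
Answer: $1920$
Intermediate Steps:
$J{\left(r,K \right)} = \frac{1 + r}{2 K}$ ($J{\left(r,K \right)} = \frac{r + 1}{K + K} = \frac{1 + r}{2 K}$)
$D{\left(v \right)} = -1 + v$ ($D{\left(v \right)} = v + \frac{1 - 3}{2 v} v = v + \frac{1}{2} \frac{1}{v} \left(-2\right) v = v + - \frac{1}{v} v = v - 1 = -1 + v$)
$D{\left(t{\left(3 \right)} \right)} 16 \cdot 60 = \left(-1 + 3\right) 16 \cdot 60 = 2 \cdot 16 \cdot 60 = 32 \cdot 60 = 1920$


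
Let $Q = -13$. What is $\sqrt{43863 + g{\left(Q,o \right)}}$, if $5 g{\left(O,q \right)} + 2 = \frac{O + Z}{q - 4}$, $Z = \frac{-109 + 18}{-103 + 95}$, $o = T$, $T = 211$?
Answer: $\frac{\sqrt{3341277298}}{276} \approx 209.43$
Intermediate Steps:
$o = 211$
$Z = \frac{91}{8}$ ($Z = - \frac{91}{-8} = \left(-91\right) \left(- \frac{1}{8}\right) = \frac{91}{8} \approx 11.375$)
$g{\left(O,q \right)} = - \frac{2}{5} + \frac{\frac{91}{8} + O}{5 \left(-4 + q\right)}$ ($g{\left(O,q \right)} = - \frac{2}{5} + \frac{\left(O + \frac{91}{8}\right) \frac{1}{q - 4}}{5} = - \frac{2}{5} + \frac{\left(\frac{91}{8} + O\right) \frac{1}{-4 + q}}{5} = - \frac{2}{5} + \frac{\frac{1}{-4 + q} \left(\frac{91}{8} + O\right)}{5} = - \frac{2}{5} + \frac{\frac{91}{8} + O}{5 \left(-4 + q\right)}$)
$\sqrt{43863 + g{\left(Q,o \right)}} = \sqrt{43863 + \frac{155 - 3376 + 8 \left(-13\right)}{40 \left(-4 + 211\right)}} = \sqrt{43863 + \frac{155 - 3376 - 104}{40 \cdot 207}} = \sqrt{43863 + \frac{1}{40} \cdot \frac{1}{207} \left(-3325\right)} = \sqrt{43863 - \frac{665}{1656}} = \sqrt{\frac{72636463}{1656}} = \frac{\sqrt{3341277298}}{276}$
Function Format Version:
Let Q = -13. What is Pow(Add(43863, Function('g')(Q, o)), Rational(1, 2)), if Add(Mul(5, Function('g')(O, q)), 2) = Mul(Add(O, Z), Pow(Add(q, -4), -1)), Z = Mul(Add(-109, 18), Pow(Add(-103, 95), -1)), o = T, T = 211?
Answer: Mul(Rational(1, 276), Pow(3341277298, Rational(1, 2))) ≈ 209.43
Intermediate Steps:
o = 211
Z = Rational(91, 8) (Z = Mul(-91, Pow(-8, -1)) = Mul(-91, Rational(-1, 8)) = Rational(91, 8) ≈ 11.375)
Function('g')(O, q) = Add(Rational(-2, 5), Mul(Rational(1, 5), Pow(Add(-4, q), -1), Add(Rational(91, 8), O))) (Function('g')(O, q) = Add(Rational(-2, 5), Mul(Rational(1, 5), Mul(Add(O, Rational(91, 8)), Pow(Add(q, -4), -1)))) = Add(Rational(-2, 5), Mul(Rational(1, 5), Mul(Add(Rational(91, 8), O), Pow(Add(-4, q), -1)))) = Add(Rational(-2, 5), Mul(Rational(1, 5), Mul(Pow(Add(-4, q), -1), Add(Rational(91, 8), O)))) = Add(Rational(-2, 5), Mul(Rational(1, 5), Pow(Add(-4, q), -1), Add(Rational(91, 8), O))))
Pow(Add(43863, Function('g')(Q, o)), Rational(1, 2)) = Pow(Add(43863, Mul(Rational(1, 40), Pow(Add(-4, 211), -1), Add(155, Mul(-16, 211), Mul(8, -13)))), Rational(1, 2)) = Pow(Add(43863, Mul(Rational(1, 40), Pow(207, -1), Add(155, -3376, -104))), Rational(1, 2)) = Pow(Add(43863, Mul(Rational(1, 40), Rational(1, 207), -3325)), Rational(1, 2)) = Pow(Add(43863, Rational(-665, 1656)), Rational(1, 2)) = Pow(Rational(72636463, 1656), Rational(1, 2)) = Mul(Rational(1, 276), Pow(3341277298, Rational(1, 2)))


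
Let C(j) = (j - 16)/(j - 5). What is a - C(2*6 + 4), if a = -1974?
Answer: -1974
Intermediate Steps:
C(j) = (-16 + j)/(-5 + j)
a - C(2*6 + 4) = -1974 - (-16 + (2*6 + 4))/(-5 + (2*6 + 4)) = -1974 - (-16 + (12 + 4))/(-5 + (12 + 4)) = -1974 - (-16 + 16)/(-5 + 16) = -1974 - 0/11 = -1974 - 1*0 = -1974 + 0 = -1974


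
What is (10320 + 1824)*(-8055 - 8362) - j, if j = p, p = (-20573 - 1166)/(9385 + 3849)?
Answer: -2638436725493/13234 ≈ -1.9937e+8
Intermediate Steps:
p = -21739/13234 ≈ -1.6427
j = -21739/13234 ≈ -1.6427
(10320 + 1824)*(-8055 - 8362) - j = (10320 + 1824)*(-8055 - 8362) - 1*(-21739/13234) = 12144*(-16417) + 21739/13234 = -199368048 + 21739/13234 = -2638436725493/13234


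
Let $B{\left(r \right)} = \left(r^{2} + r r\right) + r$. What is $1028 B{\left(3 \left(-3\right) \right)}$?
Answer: $157284$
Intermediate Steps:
$B{\left(r \right)} = r + 2 r^{2}$ ($B{\left(r \right)} = \left(r^{2} + r^{2}\right) + r = 2 r^{2} + r = r + 2 r^{2}$)
$1028 B{\left(3 \left(-3\right) \right)} = 1028 \cdot 3 \left(-3\right) \left(1 + 2 \cdot 3 \left(-3\right)\right) = 1028 \left(- 9 \left(1 + 2 \left(-9\right)\right)\right) = 1028 \left(- 9 \left(1 - 18\right)\right) = 1028 \left(\left(-9\right) \left(-17\right)\right) = 1028 \cdot 153 = 157284$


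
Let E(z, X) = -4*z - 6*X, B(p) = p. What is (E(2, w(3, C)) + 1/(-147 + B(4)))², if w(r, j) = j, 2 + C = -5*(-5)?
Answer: 435932641/20449 ≈ 21318.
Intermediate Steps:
C = 23 (C = -2 - 5*(-5) = -2 + 25 = 23)
E(z, X) = -6*X - 4*z
(E(2, w(3, C)) + 1/(-147 + B(4)))² = ((-6*23 - 4*2) + 1/(-147 + 4))² = ((-138 - 8) + 1/(-143))² = (-146 - 1/143)² = (-20879/143)² = 435932641/20449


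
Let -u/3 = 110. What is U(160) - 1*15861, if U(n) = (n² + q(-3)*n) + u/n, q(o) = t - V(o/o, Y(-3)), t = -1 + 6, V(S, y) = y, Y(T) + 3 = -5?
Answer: 189071/16 ≈ 11817.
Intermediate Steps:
u = -330 (u = -3*110 = -330)
Y(T) = -8 (Y(T) = -3 - 5 = -8)
t = 5
q(o) = 13 (q(o) = 5 - 1*(-8) = 5 + 8 = 13)
U(n) = n² - 330/n + 13*n (U(n) = (n² + 13*n) - 330/n = n² - 330/n + 13*n)
U(160) - 1*15861 = (-330 + 160²*(13 + 160))/160 - 1*15861 = (-330 + 25600*173)/160 - 15861 = (-330 + 4428800)/160 - 15861 = (1/160)*4428470 - 15861 = 442847/16 - 15861 = 189071/16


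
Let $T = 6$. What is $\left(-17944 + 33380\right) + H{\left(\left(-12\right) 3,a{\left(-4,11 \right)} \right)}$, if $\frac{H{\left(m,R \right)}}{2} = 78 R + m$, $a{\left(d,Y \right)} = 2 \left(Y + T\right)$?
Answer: $20668$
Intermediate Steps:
$a{\left(d,Y \right)} = 12 + 2 Y$ ($a{\left(d,Y \right)} = 2 \left(Y + 6\right) = 2 \left(6 + Y\right) = 12 + 2 Y$)
$H{\left(m,R \right)} = 2 m + 156 R$ ($H{\left(m,R \right)} = 2 \left(78 R + m\right) = 2 \left(m + 78 R\right) = 2 m + 156 R$)
$\left(-17944 + 33380\right) + H{\left(\left(-12\right) 3,a{\left(-4,11 \right)} \right)} = \left(-17944 + 33380\right) + \left(2 \left(\left(-12\right) 3\right) + 156 \left(12 + 2 \cdot 11\right)\right) = 15436 + \left(2 \left(-36\right) + 156 \left(12 + 22\right)\right) = 15436 + \left(-72 + 156 \cdot 34\right) = 15436 + \left(-72 + 5304\right) = 15436 + 5232 = 20668$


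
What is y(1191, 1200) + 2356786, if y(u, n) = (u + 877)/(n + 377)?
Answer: 3716653590/1577 ≈ 2.3568e+6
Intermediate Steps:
y(u, n) = (877 + u)/(377 + n)
y(1191, 1200) + 2356786 = (877 + 1191)/(377 + 1200) + 2356786 = 2068/1577 + 2356786 = 3716653590/1577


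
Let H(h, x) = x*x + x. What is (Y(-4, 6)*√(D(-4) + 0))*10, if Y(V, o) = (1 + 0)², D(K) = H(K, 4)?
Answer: 20*√5 ≈ 44.721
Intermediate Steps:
H(h, x) = x + x² (H(h, x) = x² + x = x + x²)
D(K) = 20 (D(K) = 4*(1 + 4) = 4*5 = 20)
Y(V, o) = 1 (Y(V, o) = 1² = 1)
(Y(-4, 6)*√(D(-4) + 0))*10 = (1*√(20 + 0))*10 = (1*√20)*10 = (1*(2*√5))*10 = (2*√5)*10 = 20*√5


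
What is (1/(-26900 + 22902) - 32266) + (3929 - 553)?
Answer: -115502221/3998 ≈ -28890.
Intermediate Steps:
(1/(-26900 + 22902) - 32266) + (3929 - 553) = (1/(-3998) - 32266) + 3376 = (-1/3998 - 32266) + 3376 = -128999469/3998 + 3376 = -115502221/3998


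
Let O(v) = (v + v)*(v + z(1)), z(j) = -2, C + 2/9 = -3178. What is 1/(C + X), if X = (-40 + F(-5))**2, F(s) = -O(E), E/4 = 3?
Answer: 9/676996 ≈ 1.3294e-5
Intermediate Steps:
C = -28604/9 (C = -2/9 - 3178 = -28604/9 ≈ -3178.2)
E = 12 (E = 4*3 = 12)
O(v) = 2*v*(-2 + v) (O(v) = (v + v)*(v - 2) = (2*v)*(-2 + v) = 2*v*(-2 + v))
F(s) = -240 (F(s) = -2*12*(-2 + 12) = -2*12*10 = -1*240 = -240)
X = 78400 (X = (-40 - 240)**2 = (-280)**2 = 78400)
1/(C + X) = 1/(-28604/9 + 78400) = 1/(676996/9) = 9/676996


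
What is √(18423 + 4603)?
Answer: √23026 ≈ 151.74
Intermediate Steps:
√(18423 + 4603) = √23026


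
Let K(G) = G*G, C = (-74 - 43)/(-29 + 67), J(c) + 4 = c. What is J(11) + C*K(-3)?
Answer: -787/38 ≈ -20.711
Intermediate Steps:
J(c) = -4 + c
C = -117/38 ≈ -3.0789
K(G) = G²
J(11) + C*K(-3) = (-4 + 11) - 117/38*(-3)² = 7 - 117/38*9 = 7 - 1053/38 = -787/38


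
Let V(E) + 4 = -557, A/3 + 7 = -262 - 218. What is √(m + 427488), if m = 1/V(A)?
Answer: √134539450287/561 ≈ 653.83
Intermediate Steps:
A = -1461 (A = -21 + 3*(-262 - 218) = -21 + 3*(-480) = -21 - 1440 = -1461)
V(E) = -561 (V(E) = -4 - 557 = -561)
m = -1/561 (m = 1/(-561) = -1/561 ≈ -0.0017825)
√(m + 427488) = √(-1/561 + 427488) = √(239820767/561) = √134539450287/561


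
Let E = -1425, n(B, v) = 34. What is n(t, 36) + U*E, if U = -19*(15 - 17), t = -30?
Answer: -54116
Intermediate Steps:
U = 38 (U = -19*(-2) = 38)
n(t, 36) + U*E = 34 + 38*(-1425) = 34 - 54150 = -54116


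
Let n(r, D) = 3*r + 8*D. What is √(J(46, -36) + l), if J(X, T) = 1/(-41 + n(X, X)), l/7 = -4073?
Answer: I*√6164790510/465 ≈ 168.85*I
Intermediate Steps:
l = -28511 (l = 7*(-4073) = -28511)
J(X, T) = 1/(-41 + 11*X) (J(X, T) = 1/(-41 + (3*X + 8*X)) = 1/(-41 + 11*X))
√(J(46, -36) + l) = √(1/(-41 + 11*46) - 28511) = √(1/(-41 + 506) - 28511) = √(1/465 - 28511) = √(-13257614/465) = I*√6164790510/465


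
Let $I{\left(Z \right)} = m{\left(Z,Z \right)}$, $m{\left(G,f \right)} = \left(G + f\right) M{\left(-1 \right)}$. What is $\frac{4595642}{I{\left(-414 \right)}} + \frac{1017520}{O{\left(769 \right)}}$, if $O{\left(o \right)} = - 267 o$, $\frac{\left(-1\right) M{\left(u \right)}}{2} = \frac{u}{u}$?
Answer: $\frac{156984331541}{56669148} \approx 2770.2$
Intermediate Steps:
$M{\left(u \right)} = -2$ ($M{\left(u \right)} = - 2 \frac{u}{u} = \left(-2\right) 1 = -2$)
$m{\left(G,f \right)} = - 2 G - 2 f$ ($m{\left(G,f \right)} = \left(G + f\right) \left(-2\right) = - 2 G - 2 f$)
$I{\left(Z \right)} = - 4 Z$ ($I{\left(Z \right)} = - 2 Z - 2 Z = - 4 Z$)
$\frac{4595642}{I{\left(-414 \right)}} + \frac{1017520}{O{\left(769 \right)}} = \frac{4595642}{\left(-4\right) \left(-414\right)} + \frac{1017520}{\left(-267\right) 769} = \frac{4595642}{1656} + \frac{1017520}{-205323} = 4595642 \cdot \frac{1}{1656} + 1017520 \left(- \frac{1}{205323}\right) = \frac{2297821}{828} - \frac{1017520}{205323} = \frac{156984331541}{56669148}$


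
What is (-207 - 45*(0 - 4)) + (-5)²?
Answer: -2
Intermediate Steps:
(-207 - 45*(0 - 4)) + (-5)² = (-207 - (-180)) + 25 = (-207 - 45*(-4)) + 25 = (-207 + 180) + 25 = -27 + 25 = -2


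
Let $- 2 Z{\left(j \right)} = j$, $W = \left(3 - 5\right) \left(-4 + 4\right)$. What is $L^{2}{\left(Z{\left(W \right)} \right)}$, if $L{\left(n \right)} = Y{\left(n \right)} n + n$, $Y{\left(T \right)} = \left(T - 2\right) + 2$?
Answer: $0$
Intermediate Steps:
$Y{\left(T \right)} = T$ ($Y{\left(T \right)} = \left(-2 + T\right) + 2 = T$)
$W = 0$ ($W = \left(-2\right) 0 = 0$)
$Z{\left(j \right)} = - \frac{j}{2}$
$L{\left(n \right)} = n + n^{2}$ ($L{\left(n \right)} = n n + n = n^{2} + n = n + n^{2}$)
$L^{2}{\left(Z{\left(W \right)} \right)} = \left(\left(- \frac{1}{2}\right) 0 \left(1 - 0\right)\right)^{2} = \left(0 \left(1 + 0\right)\right)^{2} = \left(0 \cdot 1\right)^{2} = 0^{2} = 0$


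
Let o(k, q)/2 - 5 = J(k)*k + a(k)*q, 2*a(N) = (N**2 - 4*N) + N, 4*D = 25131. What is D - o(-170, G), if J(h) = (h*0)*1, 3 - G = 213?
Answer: 24729491/4 ≈ 6.1824e+6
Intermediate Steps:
G = -210 (G = 3 - 1*213 = 3 - 213 = -210)
J(h) = 0 (J(h) = 0*1 = 0)
D = 25131/4 (D = (1/4)*25131 = 25131/4 ≈ 6282.8)
a(N) = N**2/2 - 3*N/2 (a(N) = ((N**2 - 4*N) + N)/2 = (N**2 - 3*N)/2 = N**2/2 - 3*N/2)
o(k, q) = 10 + k*q*(-3 + k) (o(k, q) = 10 + 2*(0*k + (k*(-3 + k)/2)*q) = 10 + 2*(0 + k*q*(-3 + k)/2) = 10 + 2*(k*q*(-3 + k)/2) = 10 + k*q*(-3 + k))
D - o(-170, G) = 25131/4 - (10 - 170*(-210)*(-3 - 170)) = 25131/4 - (10 - 170*(-210)*(-173)) = 25131/4 - (10 - 6176100) = 25131/4 - 1*(-6176090) = 25131/4 + 6176090 = 24729491/4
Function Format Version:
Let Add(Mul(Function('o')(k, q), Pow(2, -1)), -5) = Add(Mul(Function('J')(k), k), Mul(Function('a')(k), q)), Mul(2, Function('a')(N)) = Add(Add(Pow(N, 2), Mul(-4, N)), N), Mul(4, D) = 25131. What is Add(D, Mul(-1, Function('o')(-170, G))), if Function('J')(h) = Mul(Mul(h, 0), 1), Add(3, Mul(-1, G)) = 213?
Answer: Rational(24729491, 4) ≈ 6.1824e+6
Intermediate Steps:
G = -210 (G = Add(3, Mul(-1, 213)) = Add(3, -213) = -210)
Function('J')(h) = 0 (Function('J')(h) = Mul(0, 1) = 0)
D = Rational(25131, 4) (D = Mul(Rational(1, 4), 25131) = Rational(25131, 4) ≈ 6282.8)
Function('a')(N) = Add(Mul(Rational(1, 2), Pow(N, 2)), Mul(Rational(-3, 2), N)) (Function('a')(N) = Mul(Rational(1, 2), Add(Add(Pow(N, 2), Mul(-4, N)), N)) = Mul(Rational(1, 2), Add(Pow(N, 2), Mul(-3, N))) = Add(Mul(Rational(1, 2), Pow(N, 2)), Mul(Rational(-3, 2), N)))
Function('o')(k, q) = Add(10, Mul(k, q, Add(-3, k))) (Function('o')(k, q) = Add(10, Mul(2, Add(Mul(0, k), Mul(Mul(Rational(1, 2), k, Add(-3, k)), q)))) = Add(10, Mul(2, Add(0, Mul(Rational(1, 2), k, q, Add(-3, k))))) = Add(10, Mul(2, Mul(Rational(1, 2), k, q, Add(-3, k)))) = Add(10, Mul(k, q, Add(-3, k))))
Add(D, Mul(-1, Function('o')(-170, G))) = Add(Rational(25131, 4), Mul(-1, Add(10, Mul(-170, -210, Add(-3, -170))))) = Add(Rational(25131, 4), Mul(-1, Add(10, Mul(-170, -210, -173)))) = Add(Rational(25131, 4), Mul(-1, Add(10, -6176100))) = Add(Rational(25131, 4), Mul(-1, -6176090)) = Add(Rational(25131, 4), 6176090) = Rational(24729491, 4)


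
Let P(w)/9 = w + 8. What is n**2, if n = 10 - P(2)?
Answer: 6400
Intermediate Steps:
P(w) = 72 + 9*w (P(w) = 9*(w + 8) = 9*(8 + w) = 72 + 9*w)
n = -80 (n = 10 - (72 + 9*2) = 10 - (72 + 18) = 10 - 1*90 = 10 - 90 = -80)
n**2 = (-80)**2 = 6400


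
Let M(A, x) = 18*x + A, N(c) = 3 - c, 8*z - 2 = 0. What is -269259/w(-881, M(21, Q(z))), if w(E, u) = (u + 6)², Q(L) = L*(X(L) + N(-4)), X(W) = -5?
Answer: -89753/432 ≈ -207.76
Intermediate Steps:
z = ¼ (z = ¼ + (⅛)*0 = ¼ + 0 = ¼ ≈ 0.25000)
Q(L) = 2*L (Q(L) = L*(-5 + (3 - 1*(-4))) = L*(-5 + (3 + 4)) = L*(-5 + 7) = L*2 = 2*L)
M(A, x) = A + 18*x
w(E, u) = (6 + u)²
-269259/w(-881, M(21, Q(z))) = -269259/(6 + (21 + 18*(2*(¼))))² = -269259/(6 + (21 + 18*(½)))² = -269259/(6 + (21 + 9))² = -269259/(6 + 30)² = -269259/(36²) = -269259/1296 = -269259*1/1296 = -89753/432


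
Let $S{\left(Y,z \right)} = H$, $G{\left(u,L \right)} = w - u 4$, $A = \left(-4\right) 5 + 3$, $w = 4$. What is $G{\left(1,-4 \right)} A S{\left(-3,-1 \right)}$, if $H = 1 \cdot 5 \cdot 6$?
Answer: $0$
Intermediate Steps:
$A = -17$ ($A = -20 + 3 = -17$)
$G{\left(u,L \right)} = 4 - 4 u$ ($G{\left(u,L \right)} = 4 - u 4 = 4 - 4 u$)
$H = 30$ ($H = 5 \cdot 6 = 30$)
$S{\left(Y,z \right)} = 30$
$G{\left(1,-4 \right)} A S{\left(-3,-1 \right)} = \left(4 - 4\right) \left(-17\right) 30 = 0 \left(-17\right) 30 = 0 \cdot 30 = 0$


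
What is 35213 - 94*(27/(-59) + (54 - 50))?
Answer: 2057921/59 ≈ 34880.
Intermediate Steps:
35213 - 94*(27/(-59) + (54 - 50)) = 35213 - 94*(27*(-1/59) + 4) = 35213 - 94*(-27/59 + 4) = 35213 - 94*209/59 = 35213 - 19646/59 = 2057921/59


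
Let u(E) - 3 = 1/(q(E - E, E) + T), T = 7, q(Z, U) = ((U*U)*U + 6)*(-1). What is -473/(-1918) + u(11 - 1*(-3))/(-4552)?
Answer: 368135064/1496775553 ≈ 0.24595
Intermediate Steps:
q(Z, U) = -6 - U³ (q(Z, U) = (U²*U + 6)*(-1) = (U³ + 6)*(-1) = (6 + U³)*(-1) = -6 - U³)
u(E) = 3 + 1/(1 - E³) (u(E) = 3 + 1/((-6 - E³) + 7) = 3 + 1/(1 - E³))
-473/(-1918) + u(11 - 1*(-3))/(-4552) = -473/(-1918) + ((-4 + 3*(11 - 1*(-3))³)/(-1 + (11 - 1*(-3))³))/(-4552) = -473*(-1/1918) + ((-4 + 3*(11 + 3)³)/(-1 + (11 + 3)³))*(-1/4552) = 473/1918 + ((-4 + 3*14³)/(-1 + 14³))*(-1/4552) = 473/1918 + ((-4 + 3*2744)/(-1 + 2744))*(-1/4552) = 473/1918 + ((-4 + 8232)/2743)*(-1/4552) = 473/1918 + ((1/2743)*8228)*(-1/4552) = 473/1918 + (8228/2743)*(-1/4552) = 473/1918 - 2057/3121534 = 368135064/1496775553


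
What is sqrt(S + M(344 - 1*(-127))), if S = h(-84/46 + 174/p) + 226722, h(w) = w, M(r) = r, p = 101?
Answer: 3*sqrt(136223068553)/2323 ≈ 476.65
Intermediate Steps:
S = 526674966/2323 (S = (-84/46 + 174/101) + 226722 = (-84*1/46 + 174*(1/101)) + 226722 = (-42/23 + 174/101) + 226722 = -240/2323 + 226722 = 526674966/2323 ≈ 2.2672e+5)
sqrt(S + M(344 - 1*(-127))) = sqrt(526674966/2323 + (344 - 1*(-127))) = sqrt(526674966/2323 + (344 + 127)) = sqrt(526674966/2323 + 471) = sqrt(527769099/2323) = 3*sqrt(136223068553)/2323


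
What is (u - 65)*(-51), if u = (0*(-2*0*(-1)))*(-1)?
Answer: 3315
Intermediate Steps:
u = 0 (u = (0*(0*(-1)))*(-1) = (0*0)*(-1) = 0*(-1) = 0)
(u - 65)*(-51) = (0 - 65)*(-51) = -65*(-51) = 3315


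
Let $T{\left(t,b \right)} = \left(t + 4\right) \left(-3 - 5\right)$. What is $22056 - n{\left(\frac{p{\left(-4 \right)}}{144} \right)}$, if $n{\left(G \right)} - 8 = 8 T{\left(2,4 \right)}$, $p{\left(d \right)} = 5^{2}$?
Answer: $22432$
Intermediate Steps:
$p{\left(d \right)} = 25$
$T{\left(t,b \right)} = -32 - 8 t$ ($T{\left(t,b \right)} = \left(4 + t\right) \left(-8\right) = -32 - 8 t$)
$n{\left(G \right)} = -376$ ($n{\left(G \right)} = 8 + 8 \left(-32 - 16\right) = 8 + 8 \left(-48\right) = 8 - 384 = -376$)
$22056 - n{\left(\frac{p{\left(-4 \right)}}{144} \right)} = 22056 - -376 = 22056 + 376 = 22432$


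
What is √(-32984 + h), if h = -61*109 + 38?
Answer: I*√39595 ≈ 198.98*I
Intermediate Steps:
h = -6611 (h = -6649 + 38 = -6611)
√(-32984 + h) = √(-32984 - 6611) = √(-39595) = I*√39595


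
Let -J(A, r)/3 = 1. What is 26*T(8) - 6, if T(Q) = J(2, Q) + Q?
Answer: 124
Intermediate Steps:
J(A, r) = -3 (J(A, r) = -3*1 = -3)
T(Q) = -3 + Q
26*T(8) - 6 = 26*(-3 + 8) - 6 = 26*5 - 6 = 130 - 6 = 124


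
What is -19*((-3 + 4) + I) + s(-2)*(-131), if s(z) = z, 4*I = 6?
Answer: 429/2 ≈ 214.50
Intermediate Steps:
I = 3/2 (I = (¼)*6 = 3/2 ≈ 1.5000)
-19*((-3 + 4) + I) + s(-2)*(-131) = -19*((-3 + 4) + 3/2) - 2*(-131) = -19*(1 + 3/2) + 262 = -19*5/2 + 262 = -95/2 + 262 = 429/2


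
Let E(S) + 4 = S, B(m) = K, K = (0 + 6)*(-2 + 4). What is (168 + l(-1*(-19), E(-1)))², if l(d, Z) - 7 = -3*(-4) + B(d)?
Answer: 39601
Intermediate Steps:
K = 12 (K = 6*2 = 12)
B(m) = 12
E(S) = -4 + S
l(d, Z) = 31 (l(d, Z) = 7 + (-3*(-4) + 12) = 7 + (12 + 12) = 7 + 24 = 31)
(168 + l(-1*(-19), E(-1)))² = (168 + 31)² = 199² = 39601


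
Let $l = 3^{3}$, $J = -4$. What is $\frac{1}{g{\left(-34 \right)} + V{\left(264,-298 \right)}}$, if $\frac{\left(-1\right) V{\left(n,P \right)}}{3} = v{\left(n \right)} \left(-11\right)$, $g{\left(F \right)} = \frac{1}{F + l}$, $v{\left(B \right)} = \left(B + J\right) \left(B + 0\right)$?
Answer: $\frac{7}{15855839} \approx 4.4148 \cdot 10^{-7}$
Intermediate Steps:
$v{\left(B \right)} = B \left(-4 + B\right)$ ($v{\left(B \right)} = \left(B - 4\right) \left(B + 0\right) = \left(-4 + B\right) B = B \left(-4 + B\right)$)
$l = 27$
$g{\left(F \right)} = \frac{1}{27 + F}$ ($g{\left(F \right)} = \frac{1}{F + 27} = \frac{1}{27 + F}$)
$V{\left(n,P \right)} = 33 n \left(-4 + n\right)$ ($V{\left(n,P \right)} = - 3 n \left(-4 + n\right) \left(-11\right) = - 3 \left(- 11 n \left(-4 + n\right)\right) = 33 n \left(-4 + n\right)$)
$\frac{1}{g{\left(-34 \right)} + V{\left(264,-298 \right)}} = \frac{1}{\frac{1}{27 - 34} + 33 \cdot 264 \left(-4 + 264\right)} = \frac{1}{\frac{1}{-7} + 33 \cdot 264 \cdot 260} = \frac{1}{- \frac{1}{7} + 2265120} = \frac{1}{\frac{15855839}{7}} = \frac{7}{15855839}$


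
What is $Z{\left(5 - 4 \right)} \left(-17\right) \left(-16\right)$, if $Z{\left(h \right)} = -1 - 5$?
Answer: $-1632$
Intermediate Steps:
$Z{\left(h \right)} = -6$ ($Z{\left(h \right)} = -1 - 5 = -6$)
$Z{\left(5 - 4 \right)} \left(-17\right) \left(-16\right) = \left(-6\right) \left(-17\right) \left(-16\right) = 102 \left(-16\right) = -1632$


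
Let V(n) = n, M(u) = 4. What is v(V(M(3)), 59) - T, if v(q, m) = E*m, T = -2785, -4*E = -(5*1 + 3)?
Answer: 2903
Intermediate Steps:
E = 2 (E = -(-1)*(5*1 + 3)/4 = -(-1)*(5 + 3)/4 = -(-1)*8/4 = -1/4*(-8) = 2)
v(q, m) = 2*m
v(V(M(3)), 59) - T = 2*59 - 1*(-2785) = 118 + 2785 = 2903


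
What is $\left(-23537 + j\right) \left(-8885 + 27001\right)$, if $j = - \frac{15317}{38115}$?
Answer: $- \frac{2321767450336}{5445} \approx -4.264 \cdot 10^{8}$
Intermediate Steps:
$j = - \frac{15317}{38115}$ ($j = \left(-15317\right) \frac{1}{38115} = - \frac{15317}{38115} \approx -0.40186$)
$\left(-23537 + j\right) \left(-8885 + 27001\right) = \left(-23537 - \frac{15317}{38115}\right) \left(-8885 + 27001\right) = \left(- \frac{897128072}{38115}\right) 18116 = - \frac{2321767450336}{5445}$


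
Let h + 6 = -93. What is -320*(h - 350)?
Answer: 143680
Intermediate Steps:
h = -99 (h = -6 - 93 = -99)
-320*(h - 350) = -320*(-99 - 350) = -320*(-449) = 143680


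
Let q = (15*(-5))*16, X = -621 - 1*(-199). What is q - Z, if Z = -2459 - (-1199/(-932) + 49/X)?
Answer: 247815023/196652 ≈ 1260.2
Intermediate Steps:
X = -422 (X = -621 + 199 = -422)
q = -1200 (q = -75*16 = -1200)
Z = -483797423/196652 (Z = -2459 - (-1199/(-932) + 49/(-422)) = -2459 - (-1199*(-1/932) + 49*(-1/422)) = -2459 - (1199/932 - 49/422) = -2459 - 1*230155/196652 = -2459 - 230155/196652 = -483797423/196652 ≈ -2460.2)
q - Z = -1200 - 1*(-483797423/196652) = -1200 + 483797423/196652 = 247815023/196652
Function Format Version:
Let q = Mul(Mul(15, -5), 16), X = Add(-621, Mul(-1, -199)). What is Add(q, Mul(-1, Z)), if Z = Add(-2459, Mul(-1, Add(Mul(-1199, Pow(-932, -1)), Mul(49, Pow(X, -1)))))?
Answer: Rational(247815023, 196652) ≈ 1260.2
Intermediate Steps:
X = -422 (X = Add(-621, 199) = -422)
q = -1200 (q = Mul(-75, 16) = -1200)
Z = Rational(-483797423, 196652) (Z = Add(-2459, Mul(-1, Add(Mul(-1199, Pow(-932, -1)), Mul(49, Pow(-422, -1))))) = Add(-2459, Mul(-1, Add(Mul(-1199, Rational(-1, 932)), Mul(49, Rational(-1, 422))))) = Add(-2459, Mul(-1, Add(Rational(1199, 932), Rational(-49, 422)))) = Add(-2459, Mul(-1, Rational(230155, 196652))) = Add(-2459, Rational(-230155, 196652)) = Rational(-483797423, 196652) ≈ -2460.2)
Add(q, Mul(-1, Z)) = Add(-1200, Mul(-1, Rational(-483797423, 196652))) = Add(-1200, Rational(483797423, 196652)) = Rational(247815023, 196652)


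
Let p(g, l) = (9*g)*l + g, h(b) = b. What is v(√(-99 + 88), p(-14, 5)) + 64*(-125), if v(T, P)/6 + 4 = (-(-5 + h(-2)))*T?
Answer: -8024 + 42*I*√11 ≈ -8024.0 + 139.3*I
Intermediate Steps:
p(g, l) = g + 9*g*l (p(g, l) = 9*g*l + g = g + 9*g*l)
v(T, P) = -24 + 42*T (v(T, P) = -24 + 6*((-(-5 - 2))*T) = -24 + 6*((-1*(-7))*T) = -24 + 6*(7*T) = -24 + 42*T)
v(√(-99 + 88), p(-14, 5)) + 64*(-125) = (-24 + 42*√(-99 + 88)) + 64*(-125) = (-24 + 42*√(-11)) - 8000 = (-24 + 42*(I*√11)) - 8000 = (-24 + 42*I*√11) - 8000 = -8024 + 42*I*√11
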